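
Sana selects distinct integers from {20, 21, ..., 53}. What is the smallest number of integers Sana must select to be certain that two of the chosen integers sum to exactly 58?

Group the elements by complementary pair {x, 58−x}: {20,38}, {21,37}, {22,36}, …, giving 9 two-element pairs, the single value 29 (it cannot pair with itself since the integers are distinct), and 15 integers whose partner 58−x falls outside [20,53].
By pigeonhole, treating each of those 25 groups as a pigeonhole, one can pick one integer per group — 25 integers — with no two summing to 58.
The 26th integer lands in an occupied pair, forcing a sum of 58.

26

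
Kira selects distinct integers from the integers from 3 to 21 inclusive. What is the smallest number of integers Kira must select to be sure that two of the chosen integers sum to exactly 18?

14

A set avoiding the sum 18 can contain at most one of each pair {x, 18−x}, plus the 7 elements whose complement lies outside the range or equal to its own complement.
The integers 9, …, 21 (13 of them) are such a set: any two sum to at least 9+10 = 19 > 18.
Any 14th integer completes one of the 6 pairs, so 14 choices force a sum of 18.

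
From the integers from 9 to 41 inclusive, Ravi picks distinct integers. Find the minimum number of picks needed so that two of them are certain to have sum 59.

22

A set avoiding the sum 59 can contain at most one of each pair {x, 59−x}, plus the 9 elements whose complement lies outside the range.
The integers 9, …, 29 (21 of them) are such a set: any two sum to at least 9+10 = 19 and at most 28+29 = 57 < 59.
Any 22nd integer completes one of the 12 pairs, so 22 choices force a sum of 59.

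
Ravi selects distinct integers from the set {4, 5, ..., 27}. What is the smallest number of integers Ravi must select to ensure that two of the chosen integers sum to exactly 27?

A set avoiding the sum 27 can contain at most one of each pair {x, 27−x}, plus the 4 elements whose complement lies outside the range.
The integers 14, …, 27 (14 of them) are such a set: any two sum to at least 14+15 = 29 > 27.
By the pigeonhole principle, any 15th integer completes one of the 10 pairs, so 15 choices force a sum of 27.

15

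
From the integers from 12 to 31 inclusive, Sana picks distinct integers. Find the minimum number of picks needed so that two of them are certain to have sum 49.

Group the elements by complementary pair {x, 49−x}: {18,31}, {19,30}, {20,29}, …, giving 7 two-element pairs and 6 integers whose partner 49−x falls outside [12,31].
Pigeonhole: treating each of those 13 groups as a pigeonhole, one can pick one integer per group — 13 integers — with no two summing to 49.
The 14th integer lands in an occupied pair, forcing a sum of 49.

14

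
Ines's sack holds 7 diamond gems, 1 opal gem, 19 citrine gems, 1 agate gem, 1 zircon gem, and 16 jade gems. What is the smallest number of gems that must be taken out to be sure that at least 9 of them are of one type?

An adversary could hand out at most 8 gems per type (4 types run out sooner): 7 + 1 + 8 + 1 + 1 + 8 = 26 gems and still no type has 9.
By the pigeonhole principle, one more gem lands in a type already at 8, so 27 draws are enough and 26 are not.

27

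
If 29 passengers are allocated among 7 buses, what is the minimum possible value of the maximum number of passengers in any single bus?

5

Pigeonhole: the 7 buses are the holes and the 29 passengers are the pigeons.
If every bus held at most 4 passengers, the total would be at most 7 × 4 = 28, which is less than 29.
So some bus holds at least ⌈29/7⌉ = 5 passengers.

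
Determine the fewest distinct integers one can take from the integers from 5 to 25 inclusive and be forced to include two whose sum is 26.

14

Two chosen integers sum to 26 exactly when both halves of some pair {x, 26−x} with 5 ≤ x ≤ 26−x ≤ 21 are chosen — 8 such pairs.
The remaining 5 elements (those with no distinct partner in range) can never complete a 26-sum, so the worst case takes all of them and one from each pair: 5 + 8 = 13.
Pigeonhole: the 14th integer has to be the second member of some pair, so 13 + 1 = 14.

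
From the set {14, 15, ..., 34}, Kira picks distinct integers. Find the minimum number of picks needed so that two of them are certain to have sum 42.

A set avoiding the sum 42 can contain at most one of each pair {x, 42−x}, plus the 7 elements whose complement lies outside the range or equal to its own complement.
The integers 21, …, 34 (14 of them) are such a set: any two sum to at least 21+22 = 43 > 42.
Any 15th integer completes one of the 7 pairs, so 15 choices force a sum of 42.

15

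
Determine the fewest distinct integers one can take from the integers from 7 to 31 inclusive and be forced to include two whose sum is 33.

16

A set avoiding the sum 33 can contain at most one of each pair {x, 33−x}, plus the 5 elements whose complement lies outside the range.
The integers 17, …, 31 (15 of them) are such a set: any two sum to at least 17+18 = 35 > 33.
Any 16th integer completes one of the 10 pairs, so 16 choices force a sum of 33.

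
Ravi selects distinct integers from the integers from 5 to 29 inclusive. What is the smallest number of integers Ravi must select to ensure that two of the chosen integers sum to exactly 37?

15

A set avoiding the sum 37 can contain at most one of each pair {x, 37−x}, plus the 3 elements whose complement lies outside the range.
The integers 5, …, 18 (14 of them) are such a set: any two sum to at least 5+6 = 11 and at most 17+18 = 35 < 37.
By the pigeonhole principle, any 15th integer completes one of the 11 pairs, so 15 choices force a sum of 37.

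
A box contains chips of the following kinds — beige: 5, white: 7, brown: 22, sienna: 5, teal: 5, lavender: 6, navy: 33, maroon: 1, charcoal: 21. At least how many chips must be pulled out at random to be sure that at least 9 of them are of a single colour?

54

By pigeonhole, put each drawn chip into a box by colour. The largest draw with every box below 9 takes min(count, 8) from each colour; colours with fewer than 8 contribute all they have.
Σ min(cᵢ, 8) = 5 + 7 + 8 + 5 + 5 + 6 + 8 + 1 + 8 = 53.
Draw number 53 + 1 = 54 must push one box to 9.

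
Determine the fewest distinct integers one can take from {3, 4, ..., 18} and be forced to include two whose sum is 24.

Two chosen integers sum to 24 exactly when both halves of some pair {x, 24−x} with 6 ≤ x ≤ 24−x ≤ 18 are chosen — 6 such pairs.
The remaining 4 elements (those with no distinct partner in range) can never complete a 24-sum, so the worst case takes all of them and one from each pair: 4 + 6 = 10.
By the pigeonhole principle, the 11th integer has to be the second member of some pair, so 10 + 1 = 11.

11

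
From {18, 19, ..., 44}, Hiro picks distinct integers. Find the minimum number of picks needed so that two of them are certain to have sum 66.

A set avoiding the sum 66 can contain at most one of each pair {x, 66−x}, plus the 5 elements whose complement lies outside the range or equal to its own complement.
The integers 18, …, 33 (16 of them) are such a set: any two sum to at least 18+19 = 37 and at most 32+33 = 65 < 66.
By pigeonhole, any 17th integer completes one of the 11 pairs, so 17 choices force a sum of 66.

17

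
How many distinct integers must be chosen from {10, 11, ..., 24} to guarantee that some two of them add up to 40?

A set avoiding the sum 40 can contain at most one of each pair {x, 40−x}, plus the 7 elements whose complement lies outside the range or equal to its own complement.
The integers 10, …, 20 (11 of them) are such a set: any two sum to at least 10+11 = 21 and at most 19+20 = 39 < 40.
By pigeonhole, any 12th integer completes one of the 4 pairs, so 12 choices force a sum of 40.

12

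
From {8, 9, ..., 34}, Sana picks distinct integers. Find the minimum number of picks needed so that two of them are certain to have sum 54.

Group the elements by complementary pair {x, 54−x}: {20,34}, {21,33}, {22,32}, …, giving 7 two-element pairs, the single value 27 (it cannot pair with itself since the integers are distinct), and 12 integers whose partner 54−x falls outside [8,34].
Treating each of those 20 groups as a pigeonhole, one can pick one integer per group — 20 integers — with no two summing to 54.
The 21st integer lands in an occupied pair, forcing a sum of 54.

21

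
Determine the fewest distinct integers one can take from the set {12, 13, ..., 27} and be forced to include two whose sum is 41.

A set avoiding the sum 41 can contain at most one of each pair {x, 41−x}, plus the 2 elements whose complement lies outside the range.
The integers 12, …, 20 (9 of them) are such a set: any two sum to at least 12+13 = 25 and at most 19+20 = 39 < 41.
Any 10th integer completes one of the 7 pairs, so 10 choices force a sum of 41.

10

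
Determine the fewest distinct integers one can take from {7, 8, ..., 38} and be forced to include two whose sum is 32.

Group the elements by complementary pair {x, 32−x}: {7,25}, {8,24}, {9,23}, …, giving 9 two-element pairs, the single value 16 (it cannot pair with itself since the integers are distinct), and 13 integers whose partner 32−x falls outside [7,38].
Pigeonhole: treating each of those 23 groups as a pigeonhole, one can pick one integer per group — 23 integers — with no two summing to 32.
The 24th integer lands in an occupied pair, forcing a sum of 32.

24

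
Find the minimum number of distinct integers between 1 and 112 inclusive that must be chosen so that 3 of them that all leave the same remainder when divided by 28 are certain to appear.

57

By pigeonhole, the 28 residue classes mod 28 are the pigeonholes.
With 56 integers one could put 2 in each residue class and have no class reach 3.
The 57th integer pushes some class to 3, so 28·2 + 1 = 57.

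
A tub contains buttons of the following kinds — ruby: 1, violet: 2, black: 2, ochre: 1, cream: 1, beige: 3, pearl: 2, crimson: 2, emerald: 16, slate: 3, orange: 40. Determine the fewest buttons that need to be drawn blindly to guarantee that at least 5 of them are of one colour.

An adversary could hand out at most 4 buttons per colour (9 colours run out sooner): 1 + 2 + 2 + 1 + 1 + 3 + 2 + 2 + 4 + 3 + 4 = 25 buttons and still no colour has 5.
One more button lands in a colour already at 4, so 26 draws are enough and 25 are not.

26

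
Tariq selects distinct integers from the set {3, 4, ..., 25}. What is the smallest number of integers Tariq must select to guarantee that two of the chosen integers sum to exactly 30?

14

Group the elements by complementary pair {x, 30−x}: {5,25}, {6,24}, {7,23}, …, giving 10 two-element pairs; the single value 15 (it cannot pair with itself since the integers are distinct); and 2 integers whose partner 30−x falls outside [3,25].
By pigeonhole, treating each of those 13 groups as a pigeonhole, one can pick one integer per group — 13 integers — with no two summing to 30.
The 14th integer lands in an occupied pair, forcing a sum of 30.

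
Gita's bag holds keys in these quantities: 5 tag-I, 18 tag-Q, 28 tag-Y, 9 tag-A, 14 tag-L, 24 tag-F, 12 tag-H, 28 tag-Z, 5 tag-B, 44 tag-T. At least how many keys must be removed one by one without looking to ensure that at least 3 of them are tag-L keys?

In the worst case for collecting tag-L keys, every non-tag-L key comes out first.
There are 5 + 18 + 28 + 9 + 24 + 12 + 28 + 5 + 44 = 173 non-tag-L keys altogether.
After those, each further key must be tag-L, so 173 + 3 = 176 draws guarantee 3 tag-L keys.

176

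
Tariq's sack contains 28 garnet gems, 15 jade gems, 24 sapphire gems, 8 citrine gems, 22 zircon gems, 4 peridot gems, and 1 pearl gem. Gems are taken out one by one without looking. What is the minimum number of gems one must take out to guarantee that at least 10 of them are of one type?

50

The 7 types are the holes; the gems drawn are the pigeons.
To avoid 10 of any one type, the worst case takes at most 9 of each type, or every gem of a type that has fewer than 9.
That gives 9 + 9 + 9 + 8 + 9 + 4 + 1 = 49 gems with no type reaching 10.
The next gem forces some type to 10, so 49 + 1 = 50.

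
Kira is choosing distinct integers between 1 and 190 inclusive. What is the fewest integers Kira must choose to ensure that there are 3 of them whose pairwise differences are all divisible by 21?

43

Integers whose pairwise differences are multiples of 21 are exactly those sharing a remainder mod 21. Pigeonhole: the 21 residue classes mod 21 are the pigeonholes.
With 42 integers one could put 2 in each residue class and have no class reach 3.
The 43rd integer pushes some class to 3, so 21·2 + 1 = 43.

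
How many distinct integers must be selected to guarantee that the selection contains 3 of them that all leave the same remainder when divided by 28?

By pigeonhole, the 28 residue classes mod 28 are the pigeonholes.
With 56 integers one could put 2 in each residue class and have no class reach 3.
The 57th integer pushes some class to 3, so 28·2 + 1 = 57.

57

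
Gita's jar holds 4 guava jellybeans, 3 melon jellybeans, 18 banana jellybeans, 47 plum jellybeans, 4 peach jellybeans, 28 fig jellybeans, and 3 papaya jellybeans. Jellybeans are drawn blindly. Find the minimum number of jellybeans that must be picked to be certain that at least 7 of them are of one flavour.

An adversary could hand out at most 6 jellybeans per flavour (4 flavours run out sooner): 4 + 3 + 6 + 6 + 4 + 6 + 3 = 32 jellybeans and still no flavour has 7.
One more jellybean lands in a flavour already at 6, so 33 draws are enough and 32 are not.

33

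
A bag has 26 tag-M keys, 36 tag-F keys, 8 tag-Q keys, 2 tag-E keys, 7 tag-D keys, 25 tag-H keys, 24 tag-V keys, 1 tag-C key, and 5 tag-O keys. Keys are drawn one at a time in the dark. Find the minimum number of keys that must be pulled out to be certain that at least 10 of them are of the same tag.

60

An adversary could hand out at most 9 keys per tag (5 tags run out sooner): 9 + 9 + 8 + 2 + 7 + 9 + 9 + 1 + 5 = 59 keys and still no tag has 10.
One more key lands in a tag already at 9, so 60 draws are enough and 59 are not.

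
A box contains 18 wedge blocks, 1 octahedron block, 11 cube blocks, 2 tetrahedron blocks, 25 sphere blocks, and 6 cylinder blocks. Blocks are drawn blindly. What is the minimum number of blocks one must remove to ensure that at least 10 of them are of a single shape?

37

By the pigeonhole principle, put each drawn block into a box by shape. The largest draw with every box below 10 takes min(count, 9) from each shape; shapes with fewer than 9 contribute all they have.
Σ min(cᵢ, 9) = 9 + 1 + 9 + 2 + 9 + 6 = 36.
Draw number 36 + 1 = 37 must push one box to 10.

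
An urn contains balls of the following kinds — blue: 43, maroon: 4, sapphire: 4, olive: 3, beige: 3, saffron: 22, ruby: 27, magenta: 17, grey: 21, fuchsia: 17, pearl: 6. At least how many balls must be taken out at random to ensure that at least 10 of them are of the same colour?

75

An adversary could hand out at most 9 balls per colour (5 colours run out sooner): 9 + 4 + 4 + 3 + 3 + 9 + 9 + 9 + 9 + 9 + 6 = 74 balls and still no colour has 10.
One more ball lands in a colour already at 9, so 75 draws are enough and 74 are not.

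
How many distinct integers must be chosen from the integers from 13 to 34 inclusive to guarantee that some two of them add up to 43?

Group the elements by complementary pair {x, 43−x}: {13,30}, {14,29}, {15,28}, …, giving 9 two-element pairs and 4 integers whose partner 43−x falls outside [13,34].
By the pigeonhole principle, treating each of those 13 groups as a pigeonhole, one can pick one integer per group — 13 integers — with no two summing to 43.
The 14th integer lands in an occupied pair, forcing a sum of 43.

14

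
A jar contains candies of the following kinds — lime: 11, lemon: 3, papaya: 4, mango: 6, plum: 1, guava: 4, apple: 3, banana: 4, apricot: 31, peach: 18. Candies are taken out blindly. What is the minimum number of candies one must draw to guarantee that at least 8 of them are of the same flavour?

An adversary could hand out at most 7 candies per flavour (7 flavours run out sooner): 7 + 3 + 4 + 6 + 1 + 4 + 3 + 4 + 7 + 7 = 46 candies and still no flavour has 8.
One more candy lands in a flavour already at 7, so 47 draws are enough and 46 are not.

47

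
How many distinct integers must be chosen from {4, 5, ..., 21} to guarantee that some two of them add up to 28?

A set avoiding the sum 28 can contain at most one of each pair {x, 28−x}, plus the 4 elements whose complement lies outside the range or equal to its own complement.
The integers 4, …, 14 (11 of them) are such a set: any two sum to at least 4+5 = 9 and at most 13+14 = 27 < 28.
By the pigeonhole principle, any 12th integer completes one of the 7 pairs, so 12 choices force a sum of 28.

12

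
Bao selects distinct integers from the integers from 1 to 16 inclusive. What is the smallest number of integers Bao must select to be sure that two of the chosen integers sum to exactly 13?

A set avoiding the sum 13 can contain at most one of each pair {x, 13−x}, plus the 4 elements whose complement lies outside the range.
The integers 7, …, 16 (10 of them) are such a set: any two sum to at least 7+8 = 15 > 13.
By pigeonhole, any 11th integer completes one of the 6 pairs, so 11 choices force a sum of 13.

11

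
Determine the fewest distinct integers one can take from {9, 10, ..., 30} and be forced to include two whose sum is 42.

Two chosen integers sum to 42 exactly when both halves of some pair {x, 42−x} with 12 ≤ x ≤ 42−x ≤ 30 are chosen — 9 such pairs.
The remaining 4 elements (those with no distinct partner in range) can never complete a 42-sum, so the worst case takes all of them and one from each pair: 4 + 9 = 13.
By pigeonhole, the 14th integer has to be the second member of some pair, so 13 + 1 = 14.

14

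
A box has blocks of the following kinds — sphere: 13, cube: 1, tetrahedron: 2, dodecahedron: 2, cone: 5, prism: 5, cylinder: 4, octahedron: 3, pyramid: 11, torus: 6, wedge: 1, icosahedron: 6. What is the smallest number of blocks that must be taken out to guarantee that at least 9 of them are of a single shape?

Put each drawn block into a box by shape. The largest draw with every box below 9 takes min(count, 8) from each shape; shapes with fewer than 8 contribute all they have.
Σ min(cᵢ, 8) = 8 + 1 + 2 + 2 + 5 + 5 + 4 + 3 + 8 + 6 + 1 + 6 = 51.
Draw number 51 + 1 = 52 must push one box to 9.

52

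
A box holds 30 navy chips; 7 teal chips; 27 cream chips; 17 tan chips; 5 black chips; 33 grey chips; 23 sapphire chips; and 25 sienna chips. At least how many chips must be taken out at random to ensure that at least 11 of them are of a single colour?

73

By the pigeonhole principle, the 8 colours are the holes; the chips drawn are the pigeons.
To avoid 11 of any one colour, the worst case takes at most 10 of each colour, or every chip of a colour that has fewer than 10.
That gives 10 + 7 + 10 + 10 + 5 + 10 + 10 + 10 = 72 chips with no colour reaching 11.
The next chip forces some colour to 11, so 72 + 1 = 73.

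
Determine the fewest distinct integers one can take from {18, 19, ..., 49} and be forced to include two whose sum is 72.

Group the elements by complementary pair {x, 72−x}: {23,49}, {24,48}, {25,47}, …, giving 13 two-element pairs, the single value 36 (it cannot pair with itself since the integers are distinct), and 5 integers whose partner 72−x falls outside [18,49].
Treating each of those 19 groups as a pigeonhole, one can pick one integer per group — 19 integers — with no two summing to 72.
The 20th integer lands in an occupied pair, forcing a sum of 72.

20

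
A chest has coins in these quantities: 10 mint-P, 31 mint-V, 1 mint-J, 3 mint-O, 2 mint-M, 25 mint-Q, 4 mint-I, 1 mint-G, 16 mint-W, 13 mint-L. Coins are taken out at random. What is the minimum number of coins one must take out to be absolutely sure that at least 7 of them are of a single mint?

42

The 10 mints are the holes; the coins drawn are the pigeons.
To avoid 7 of any one mint, the worst case takes at most 6 of each mint, or every coin of a mint that has fewer than 6.
That gives 6 + 6 + 1 + 3 + 2 + 6 + 4 + 1 + 6 + 6 = 41 coins with no mint reaching 7.
The next coin forces some mint to 7, so 41 + 1 = 42.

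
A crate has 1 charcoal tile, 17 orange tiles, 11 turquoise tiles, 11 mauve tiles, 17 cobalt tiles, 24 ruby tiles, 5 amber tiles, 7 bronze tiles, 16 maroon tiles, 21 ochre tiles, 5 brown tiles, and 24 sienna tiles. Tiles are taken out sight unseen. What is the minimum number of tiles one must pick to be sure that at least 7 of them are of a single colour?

Put each drawn tile into a box by colour. The largest draw with every box below 7 takes min(count, 6) from each colour; colours with fewer than 6 contribute all they have.
Σ min(cᵢ, 6) = 1 + 6 + 6 + 6 + 6 + 6 + 5 + 6 + 6 + 6 + 5 + 6 = 65.
Draw number 65 + 1 = 66 must push one box to 7.

66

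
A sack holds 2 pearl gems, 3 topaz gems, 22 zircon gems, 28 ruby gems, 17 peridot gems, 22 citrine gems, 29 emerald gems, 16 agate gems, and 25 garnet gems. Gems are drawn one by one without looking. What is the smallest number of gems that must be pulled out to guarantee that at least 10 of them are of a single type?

69

By pigeonhole, the 9 types are the holes; the gems drawn are the pigeons.
To avoid 10 of any one type, the worst case takes at most 9 of each type, or every gem of a type that has fewer than 9.
That gives 2 + 3 + 9 + 9 + 9 + 9 + 9 + 9 + 9 = 68 gems with no type reaching 10.
The next gem forces some type to 10, so 68 + 1 = 69.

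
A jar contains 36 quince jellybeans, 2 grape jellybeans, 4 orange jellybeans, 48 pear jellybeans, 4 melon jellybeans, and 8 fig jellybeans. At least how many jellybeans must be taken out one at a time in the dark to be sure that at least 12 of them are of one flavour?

41

An adversary could hand out at most 11 jellybeans per flavour (4 flavours run out sooner): 11 + 2 + 4 + 11 + 4 + 8 = 40 jellybeans and still no flavour has 12.
Pigeonhole: one more jellybean lands in a flavour already at 11, so 41 draws are enough and 40 are not.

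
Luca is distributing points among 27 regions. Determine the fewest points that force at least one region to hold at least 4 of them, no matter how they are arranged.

82

With 81 points one could put exactly 3 in each of the 27 regions, and no region would reach 4.
By pigeonhole, one more point must land in a region that already has 3, giving it 4.
So 27 × 3 + 1 = 82 points are required.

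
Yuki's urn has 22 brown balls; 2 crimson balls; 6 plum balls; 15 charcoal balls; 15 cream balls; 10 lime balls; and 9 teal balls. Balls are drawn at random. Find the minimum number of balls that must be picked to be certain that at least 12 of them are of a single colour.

61

By the pigeonhole principle, the 7 colours are the holes; the balls drawn are the pigeons.
To avoid 12 of any one colour, the worst case takes at most 11 of each colour, or every ball of a colour that has fewer than 11.
That gives 11 + 2 + 6 + 11 + 11 + 10 + 9 = 60 balls with no colour reaching 12.
The next ball forces some colour to 12, so 60 + 1 = 61.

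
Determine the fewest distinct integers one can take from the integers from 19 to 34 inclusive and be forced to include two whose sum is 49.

A set avoiding the sum 49 can contain at most one of each pair {x, 49−x}, plus the 4 elements whose complement lies outside the range.
The integers 25, …, 34 (10 of them) are such a set: any two sum to at least 25+26 = 51 > 49.
By the pigeonhole principle, any 11th integer completes one of the 6 pairs, so 11 choices force a sum of 49.

11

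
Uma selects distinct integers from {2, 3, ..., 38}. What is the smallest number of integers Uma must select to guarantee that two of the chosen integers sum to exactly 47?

23

Two chosen integers sum to 47 exactly when both halves of some pair {x, 47−x} with 9 ≤ x ≤ 47−x ≤ 38 are chosen — 15 such pairs.
The remaining 7 elements (those with no distinct partner in range) can never complete a 47-sum, so the worst case takes all of them and one from each pair: 7 + 15 = 22.
By the pigeonhole principle, the 23rd integer has to be the second member of some pair, so 22 + 1 = 23.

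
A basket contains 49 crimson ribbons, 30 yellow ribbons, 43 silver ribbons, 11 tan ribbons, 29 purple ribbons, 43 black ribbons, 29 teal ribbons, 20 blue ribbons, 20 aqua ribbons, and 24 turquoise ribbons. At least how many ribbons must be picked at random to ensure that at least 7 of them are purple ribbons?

In the worst case for collecting purple ribbons, every non-purple ribbon comes out first.
There are 49 + 30 + 43 + 11 + 43 + 29 + 20 + 20 + 24 = 269 non-purple ribbons altogether.
After those, each further ribbon must be purple, so 269 + 7 = 276 draws guarantee 7 purple ribbons.

276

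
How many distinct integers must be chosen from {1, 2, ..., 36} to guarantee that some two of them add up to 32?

Group the elements by complementary pair {x, 32−x}: {1,31}, {2,30}, {3,29}, …, giving 15 two-element pairs; the single value 16 (it cannot pair with itself since the integers are distinct); and 5 integers whose partner 32−x falls outside [1,36].
Pigeonhole: treating each of those 21 groups as a pigeonhole, one can pick one integer per group — 21 integers — with no two summing to 32.
The 22nd integer lands in an occupied pair, forcing a sum of 32.

22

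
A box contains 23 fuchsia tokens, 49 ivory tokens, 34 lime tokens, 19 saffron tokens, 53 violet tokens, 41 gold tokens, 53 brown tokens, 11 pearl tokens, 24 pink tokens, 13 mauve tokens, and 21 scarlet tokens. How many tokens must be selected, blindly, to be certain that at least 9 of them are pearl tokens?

In the worst case for collecting pearl tokens, every non-pearl token comes out first.
There are 23 + 49 + 34 + 19 + 53 + 41 + 53 + 24 + 13 + 21 = 330 non-pearl tokens altogether.
After those, each further token must be pearl, so 330 + 9 = 339 draws guarantee 9 pearl tokens.

339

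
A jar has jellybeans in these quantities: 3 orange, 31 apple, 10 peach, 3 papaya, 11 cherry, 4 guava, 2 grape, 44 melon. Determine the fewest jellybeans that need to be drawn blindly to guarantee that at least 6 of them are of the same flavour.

33

An adversary could hand out at most 5 jellybeans per flavour (4 flavours run out sooner): 3 + 5 + 5 + 3 + 5 + 4 + 2 + 5 = 32 jellybeans and still no flavour has 6.
By the pigeonhole principle, one more jellybean lands in a flavour already at 5, so 33 draws are enough and 32 are not.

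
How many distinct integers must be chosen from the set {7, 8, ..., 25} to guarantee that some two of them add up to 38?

14

A set avoiding the sum 38 can contain at most one of each pair {x, 38−x}, plus the 7 elements whose complement lies outside the range or equal to its own complement.
The integers 7, …, 19 (13 of them) are such a set: any two sum to at least 7+8 = 15 and at most 18+19 = 37 < 38.
Pigeonhole: any 14th integer completes one of the 6 pairs, so 14 choices force a sum of 38.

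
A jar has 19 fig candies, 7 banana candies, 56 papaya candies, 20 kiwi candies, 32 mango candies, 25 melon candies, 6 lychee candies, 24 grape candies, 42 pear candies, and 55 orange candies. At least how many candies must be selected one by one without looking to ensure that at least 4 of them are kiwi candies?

270

In the worst case for collecting kiwi candies, every non-kiwi candy comes out first.
There are 19 + 7 + 56 + 32 + 25 + 6 + 24 + 42 + 55 = 266 non-kiwi candies altogether.
After those, each further candy must be kiwi, so 266 + 4 = 270 draws guarantee 4 kiwi candies.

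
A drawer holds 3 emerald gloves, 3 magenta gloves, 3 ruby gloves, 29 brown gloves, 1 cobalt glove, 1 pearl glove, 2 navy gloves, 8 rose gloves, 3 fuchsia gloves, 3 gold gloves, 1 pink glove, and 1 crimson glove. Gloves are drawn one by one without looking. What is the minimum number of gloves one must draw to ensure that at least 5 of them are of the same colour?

By the pigeonhole principle, the 12 colours are the holes; the gloves drawn are the pigeons.
To avoid 5 of any one colour, the worst case takes at most 4 of each colour, or every glove of a colour that has fewer than 4.
That gives 3 + 3 + 3 + 4 + 1 + 1 + 2 + 4 + 3 + 3 + 1 + 1 = 29 gloves with no colour reaching 5.
The next glove forces some colour to 5, so 29 + 1 = 30.

30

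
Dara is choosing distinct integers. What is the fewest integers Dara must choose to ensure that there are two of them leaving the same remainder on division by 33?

By pigeonhole, the 33 residue classes mod 33 are the pigeonholes.
With 33 integers one could put 1 in each residue class and have no class reach 2.
The 34th integer pushes some class to 2, so 33·1 + 1 = 34.

34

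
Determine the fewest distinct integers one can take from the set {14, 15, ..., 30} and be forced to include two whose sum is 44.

Group the elements by complementary pair {x, 44−x}: {14,30}, {15,29}, {16,28}, …, giving 8 two-element pairs and the single value 22 (it cannot pair with itself since the integers are distinct).
Treating each of those 9 groups as a pigeonhole, one can pick one integer per group — 9 integers — with no two summing to 44.
The 10th integer lands in an occupied pair, forcing a sum of 44.

10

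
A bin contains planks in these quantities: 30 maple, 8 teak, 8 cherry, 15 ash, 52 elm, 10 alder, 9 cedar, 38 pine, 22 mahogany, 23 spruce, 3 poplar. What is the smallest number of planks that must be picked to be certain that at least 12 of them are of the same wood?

An adversary could hand out at most 11 planks per wood (5 woods run out sooner): 11 + 8 + 8 + 11 + 11 + 10 + 9 + 11 + 11 + 11 + 3 = 104 planks and still no wood has 12.
By pigeonhole, one more plank lands in a wood already at 11, so 105 draws are enough and 104 are not.

105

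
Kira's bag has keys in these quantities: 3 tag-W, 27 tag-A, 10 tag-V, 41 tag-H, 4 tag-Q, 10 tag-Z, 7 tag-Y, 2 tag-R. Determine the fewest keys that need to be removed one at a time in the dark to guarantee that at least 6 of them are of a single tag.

The 8 tags are the holes; the keys drawn are the pigeons.
To avoid 6 of any one tag, the worst case takes at most 5 of each tag, or every key of a tag that has fewer than 5.
That gives 3 + 5 + 5 + 5 + 4 + 5 + 5 + 2 = 34 keys with no tag reaching 6.
The next key forces some tag to 6, so 34 + 1 = 35.

35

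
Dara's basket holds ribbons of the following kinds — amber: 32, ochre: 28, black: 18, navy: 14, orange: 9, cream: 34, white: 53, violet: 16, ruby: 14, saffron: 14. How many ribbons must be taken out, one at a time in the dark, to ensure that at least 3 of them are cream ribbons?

201

In the worst case for collecting cream ribbons, every non-cream ribbon comes out first.
There are 32 + 28 + 18 + 14 + 9 + 53 + 16 + 14 + 14 = 198 non-cream ribbons altogether.
After those, each further ribbon must be cream, so 198 + 3 = 201 draws guarantee 3 cream ribbons.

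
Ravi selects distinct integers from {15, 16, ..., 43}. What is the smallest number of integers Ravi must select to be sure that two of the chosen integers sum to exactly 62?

A set avoiding the sum 62 can contain at most one of each pair {x, 62−x}, plus the 5 elements whose complement lies outside the range or equal to its own complement.
The integers 15, …, 31 (17 of them) are such a set: any two sum to at least 15+16 = 31 and at most 30+31 = 61 < 62.
Any 18th integer completes one of the 12 pairs, so 18 choices force a sum of 62.

18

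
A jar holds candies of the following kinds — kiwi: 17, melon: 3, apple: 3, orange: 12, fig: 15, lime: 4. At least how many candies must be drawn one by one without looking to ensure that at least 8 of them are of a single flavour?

By pigeonhole, the 6 flavours are the holes; the candies drawn are the pigeons.
To avoid 8 of any one flavour, the worst case takes at most 7 of each flavour, or every candy of a flavour that has fewer than 7.
That gives 7 + 3 + 3 + 7 + 7 + 4 = 31 candies with no flavour reaching 8.
The next candy forces some flavour to 8, so 31 + 1 = 32.

32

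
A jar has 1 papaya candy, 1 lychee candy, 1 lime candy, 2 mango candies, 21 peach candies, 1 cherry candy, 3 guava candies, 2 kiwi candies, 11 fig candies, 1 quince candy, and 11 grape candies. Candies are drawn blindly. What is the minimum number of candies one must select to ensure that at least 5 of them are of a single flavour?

25

By the pigeonhole principle, put each drawn candy into a box by flavour. The largest draw with every box below 5 takes min(count, 4) from each flavour; flavours with fewer than 4 contribute all they have.
Σ min(cᵢ, 4) = 1 + 1 + 1 + 2 + 4 + 1 + 3 + 2 + 4 + 1 + 4 = 24.
Draw number 24 + 1 = 25 must push one box to 5.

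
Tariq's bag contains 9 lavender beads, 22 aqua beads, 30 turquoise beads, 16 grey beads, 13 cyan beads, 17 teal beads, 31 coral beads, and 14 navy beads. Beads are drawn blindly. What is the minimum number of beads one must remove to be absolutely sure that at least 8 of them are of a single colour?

57

The 8 colours are the holes; the beads drawn are the pigeons.
To avoid 8 of any one colour, the worst case takes at most 7 of each colour.
That gives 7 + 7 + 7 + 7 + 7 + 7 + 7 + 7 = 56 beads with no colour reaching 8.
The next bead forces some colour to 8, so 56 + 1 = 57.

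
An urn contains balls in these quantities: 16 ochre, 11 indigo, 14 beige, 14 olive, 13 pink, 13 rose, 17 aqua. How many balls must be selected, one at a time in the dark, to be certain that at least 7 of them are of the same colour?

Pigeonhole: the 7 colours are the holes; the balls drawn are the pigeons.
To avoid 7 of any one colour, the worst case takes at most 6 of each colour.
That gives 6 + 6 + 6 + 6 + 6 + 6 + 6 = 42 balls with no colour reaching 7.
The next ball forces some colour to 7, so 42 + 1 = 43.

43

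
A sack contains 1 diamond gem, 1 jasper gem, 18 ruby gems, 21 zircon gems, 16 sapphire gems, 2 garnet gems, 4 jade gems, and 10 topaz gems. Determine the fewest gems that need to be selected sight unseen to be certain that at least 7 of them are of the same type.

Put each drawn gem into a box by type. The largest draw with every box below 7 takes min(count, 6) from each type; types with fewer than 6 contribute all they have.
Σ min(cᵢ, 6) = 1 + 1 + 6 + 6 + 6 + 2 + 4 + 6 = 32.
Draw number 32 + 1 = 33 must push one box to 7.

33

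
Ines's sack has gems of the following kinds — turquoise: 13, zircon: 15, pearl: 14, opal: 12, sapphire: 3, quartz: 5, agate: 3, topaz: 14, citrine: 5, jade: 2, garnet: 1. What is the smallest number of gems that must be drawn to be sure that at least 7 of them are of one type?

Put each drawn gem into a box by type. The largest draw with every box below 7 takes min(count, 6) from each type; types with fewer than 6 contribute all they have.
Σ min(cᵢ, 6) = 6 + 6 + 6 + 6 + 3 + 5 + 3 + 6 + 5 + 2 + 1 = 49.
Draw number 49 + 1 = 50 must push one box to 7.

50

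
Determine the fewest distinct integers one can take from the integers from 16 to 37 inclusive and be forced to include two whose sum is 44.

17

Group the elements by complementary pair {x, 44−x}: {16,28}, {17,27}, {18,26}, …, giving 6 two-element pairs; the single value 22 (it cannot pair with itself since the integers are distinct); and 9 integers whose partner 44−x falls outside [16,37].
By pigeonhole, treating each of those 16 groups as a pigeonhole, one can pick one integer per group — 16 integers — with no two summing to 44.
The 17th integer lands in an occupied pair, forcing a sum of 44.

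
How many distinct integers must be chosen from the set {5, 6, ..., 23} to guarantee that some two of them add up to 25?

12

Two chosen integers sum to 25 exactly when both halves of some pair {x, 25−x} with 5 ≤ x ≤ 25−x ≤ 20 are chosen — 8 such pairs.
The remaining 3 elements (those with no distinct partner in range) can never complete a 25-sum, so the worst case takes all of them and one from each pair: 3 + 8 = 11.
The 12th integer has to be the second member of some pair, so 11 + 1 = 12.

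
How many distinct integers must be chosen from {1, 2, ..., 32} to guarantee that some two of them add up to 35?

A set avoiding the sum 35 can contain at most one of each pair {x, 35−x}, plus the 2 elements whose complement lies outside the range.
The integers 1, …, 17 (17 of them) are such a set: any two sum to at least 1+2 = 3 and at most 16+17 = 33 < 35.
Any 18th integer completes one of the 15 pairs, so 18 choices force a sum of 35.

18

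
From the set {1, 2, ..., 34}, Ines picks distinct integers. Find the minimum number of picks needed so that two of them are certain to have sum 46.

A set avoiding the sum 46 can contain at most one of each pair {x, 46−x}, plus the 12 elements whose complement lies outside the range or equal to its own complement.
The integers 1, …, 23 (23 of them) are such a set: any two sum to at least 1+2 = 3 and at most 22+23 = 45 < 46.
Pigeonhole: any 24th integer completes one of the 11 pairs, so 24 choices force a sum of 46.

24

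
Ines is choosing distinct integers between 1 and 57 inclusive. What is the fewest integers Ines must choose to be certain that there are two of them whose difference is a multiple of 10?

11

Integers whose pairwise differences are multiples of 10 are exactly those sharing a remainder mod 10. The 10 residue classes mod 10 are the pigeonholes.
With 10 integers one could put 1 in each residue class and have no class reach 2.
The 11th integer pushes some class to 2, so 10·1 + 1 = 11.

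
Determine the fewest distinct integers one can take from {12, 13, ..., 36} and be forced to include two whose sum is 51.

15

Two chosen integers sum to 51 exactly when both halves of some pair {x, 51−x} with 15 ≤ x ≤ 51−x ≤ 36 are chosen — 11 such pairs.
The remaining 3 elements (those with no distinct partner in range) can never complete a 51-sum, so the worst case takes all of them and one from each pair: 3 + 11 = 14.
By the pigeonhole principle, the 15th integer has to be the second member of some pair, so 14 + 1 = 15.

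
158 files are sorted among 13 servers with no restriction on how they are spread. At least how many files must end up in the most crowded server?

The 13 servers are the holes and the 158 files are the pigeons.
If every server held at most 12 files, the total would be at most 13 × 12 = 156, which is less than 158.
So some server holds at least ⌈158/13⌉ = 13 files.

13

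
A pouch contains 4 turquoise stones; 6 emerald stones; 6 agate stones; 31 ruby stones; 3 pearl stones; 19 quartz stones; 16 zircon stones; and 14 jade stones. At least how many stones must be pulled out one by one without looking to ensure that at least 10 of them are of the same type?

An adversary could hand out at most 9 stones per type (4 types run out sooner): 4 + 6 + 6 + 9 + 3 + 9 + 9 + 9 = 55 stones and still no type has 10.
By the pigeonhole principle, one more stone lands in a type already at 9, so 56 draws are enough and 55 are not.

56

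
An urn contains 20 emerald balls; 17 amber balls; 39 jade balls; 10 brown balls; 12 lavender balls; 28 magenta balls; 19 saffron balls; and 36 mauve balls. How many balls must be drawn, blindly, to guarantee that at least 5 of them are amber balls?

In the worst case for collecting amber balls, every non-amber ball comes out first.
There are 20 + 39 + 10 + 12 + 28 + 19 + 36 = 164 non-amber balls altogether.
After those, each further ball must be amber, so 164 + 5 = 169 draws guarantee 5 amber balls.

169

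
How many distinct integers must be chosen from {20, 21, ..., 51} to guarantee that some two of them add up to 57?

Two chosen integers sum to 57 exactly when both halves of some pair {x, 57−x} with 20 ≤ x ≤ 57−x ≤ 37 are chosen — 9 such pairs.
The remaining 14 elements (those with no distinct partner in range) can never complete a 57-sum, so the worst case takes all of them and one from each pair: 14 + 9 = 23.
By pigeonhole, the 24th integer has to be the second member of some pair, so 23 + 1 = 24.

24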